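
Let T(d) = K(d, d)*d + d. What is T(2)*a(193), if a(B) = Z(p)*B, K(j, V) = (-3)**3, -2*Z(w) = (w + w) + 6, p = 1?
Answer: 40144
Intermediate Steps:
Z(w) = -3 - w (Z(w) = -((w + w) + 6)/2 = -(2*w + 6)/2 = -(6 + 2*w)/2 = -3 - w)
K(j, V) = -27
a(B) = -4*B (a(B) = (-3 - 1*1)*B = (-3 - 1)*B = -4*B)
T(d) = -26*d (T(d) = -27*d + d = -26*d)
T(2)*a(193) = (-26*2)*(-4*193) = -52*(-772) = 40144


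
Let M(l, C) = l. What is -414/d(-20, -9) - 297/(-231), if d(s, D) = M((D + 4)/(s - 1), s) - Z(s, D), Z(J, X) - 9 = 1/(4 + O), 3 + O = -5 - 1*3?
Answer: 62487/1267 ≈ 49.319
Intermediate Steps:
O = -11 (O = -3 + (-5 - 1*3) = -3 + (-5 - 3) = -3 - 8 = -11)
Z(J, X) = 62/7 (Z(J, X) = 9 + 1/(4 - 11) = 9 + 1/(-7) = 9 - 1/7 = 62/7)
d(s, D) = -62/7 + (4 + D)/(-1 + s) (d(s, D) = (D + 4)/(s - 1) - 1*62/7 = (4 + D)/(-1 + s) - 62/7 = -62/7 + (4 + D)/(-1 + s))
-414/d(-20, -9) - 297/(-231) = -414*7*(-1 - 20)/(90 - 62*(-20) + 7*(-9)) - 297/(-231) = -414*(-147/(90 + 1240 - 63)) - 297*(-1/231) = -414/((1/7)*(-1/21)*1267) + 9/7 = -414/(-181/21) + 9/7 = -414*(-21/181) + 9/7 = 8694/181 + 9/7 = 62487/1267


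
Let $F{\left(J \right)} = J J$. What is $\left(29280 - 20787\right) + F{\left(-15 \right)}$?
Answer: $8718$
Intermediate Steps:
$F{\left(J \right)} = J^{2}$
$\left(29280 - 20787\right) + F{\left(-15 \right)} = \left(29280 - 20787\right) + \left(-15\right)^{2} = 8493 + 225 = 8718$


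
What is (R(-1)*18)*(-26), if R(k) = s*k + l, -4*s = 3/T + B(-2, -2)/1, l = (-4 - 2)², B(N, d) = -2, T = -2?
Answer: -32877/2 ≈ -16439.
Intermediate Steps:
l = 36 (l = (-6)² = 36)
s = 7/8 (s = -(3/(-2) - 2/1)/4 = -(3*(-½) - 2*1)/4 = -(-3/2 - 2)/4 = -¼*(-7/2) = 7/8 ≈ 0.87500)
R(k) = 36 + 7*k/8 (R(k) = 7*k/8 + 36 = 36 + 7*k/8)
(R(-1)*18)*(-26) = ((36 + (7/8)*(-1))*18)*(-26) = ((36 - 7/8)*18)*(-26) = ((281/8)*18)*(-26) = (2529/4)*(-26) = -32877/2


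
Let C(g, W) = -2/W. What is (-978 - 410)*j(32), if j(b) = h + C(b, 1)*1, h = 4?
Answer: -2776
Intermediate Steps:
j(b) = 2 (j(b) = 4 - 2/1*1 = 4 - 2*1*1 = 4 - 2*1 = 4 - 2 = 2)
(-978 - 410)*j(32) = (-978 - 410)*2 = -1388*2 = -2776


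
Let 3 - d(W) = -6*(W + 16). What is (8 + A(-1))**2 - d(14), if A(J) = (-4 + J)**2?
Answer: 906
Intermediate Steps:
d(W) = 99 + 6*W (d(W) = 3 - (-6)*(W + 16) = 3 - (-6)*(16 + W) = 3 - (-96 - 6*W) = 3 + (96 + 6*W) = 99 + 6*W)
(8 + A(-1))**2 - d(14) = (8 + (-4 - 1)**2)**2 - (99 + 6*14) = (8 + (-5)**2)**2 - (99 + 84) = (8 + 25)**2 - 1*183 = 33**2 - 183 = 1089 - 183 = 906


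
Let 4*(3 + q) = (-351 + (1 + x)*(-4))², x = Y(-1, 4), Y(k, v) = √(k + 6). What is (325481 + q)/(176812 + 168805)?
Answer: 1428017/1382468 + 710*√5/345617 ≈ 1.0375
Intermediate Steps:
Y(k, v) = √(6 + k)
x = √5 (x = √(6 - 1) = √5 ≈ 2.2361)
q = -3 + (-355 - 4*√5)²/4 (q = -3 + (-351 + (1 + √5)*(-4))²/4 = -3 + (-351 + (-4 - 4*√5))²/4 = -3 + (-355 - 4*√5)²/4 ≈ 33111.)
(325481 + q)/(176812 + 168805) = (325481 + (126093/4 + 710*√5))/(176812 + 168805) = (1428017/4 + 710*√5)/345617 = (1428017/4 + 710*√5)*(1/345617) = 1428017/1382468 + 710*√5/345617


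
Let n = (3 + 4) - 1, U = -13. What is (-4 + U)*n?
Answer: -102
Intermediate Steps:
n = 6 (n = 7 - 1 = 6)
(-4 + U)*n = (-4 - 13)*6 = -17*6 = -102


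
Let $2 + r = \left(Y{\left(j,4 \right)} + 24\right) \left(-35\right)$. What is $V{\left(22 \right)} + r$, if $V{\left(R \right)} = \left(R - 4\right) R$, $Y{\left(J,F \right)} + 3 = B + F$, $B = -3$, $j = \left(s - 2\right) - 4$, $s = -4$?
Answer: $-376$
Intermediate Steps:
$j = -10$ ($j = \left(-4 - 2\right) - 4 = -6 - 4 = -10$)
$Y{\left(J,F \right)} = -6 + F$ ($Y{\left(J,F \right)} = -3 + \left(-3 + F\right) = -6 + F$)
$V{\left(R \right)} = R \left(-4 + R\right)$ ($V{\left(R \right)} = \left(-4 + R\right) R = R \left(-4 + R\right)$)
$r = -772$ ($r = -2 + \left(\left(-6 + 4\right) + 24\right) \left(-35\right) = -2 + \left(-2 + 24\right) \left(-35\right) = -2 + 22 \left(-35\right) = -2 - 770 = -772$)
$V{\left(22 \right)} + r = 22 \left(-4 + 22\right) - 772 = 22 \cdot 18 - 772 = 396 - 772 = -376$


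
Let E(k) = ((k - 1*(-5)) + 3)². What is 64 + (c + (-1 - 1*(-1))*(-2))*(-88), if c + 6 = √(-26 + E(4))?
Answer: 592 - 88*√118 ≈ -363.92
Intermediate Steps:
E(k) = (8 + k)² (E(k) = ((k + 5) + 3)² = ((5 + k) + 3)² = (8 + k)²)
c = -6 + √118 (c = -6 + √(-26 + (8 + 4)²) = -6 + √(-26 + 12²) = -6 + √(-26 + 144) = -6 + √118 ≈ 4.8628)
64 + (c + (-1 - 1*(-1))*(-2))*(-88) = 64 + ((-6 + √118) + (-1 - 1*(-1))*(-2))*(-88) = 64 + ((-6 + √118) + (-1 + 1)*(-2))*(-88) = 64 + ((-6 + √118) + 0*(-2))*(-88) = 64 + ((-6 + √118) + 0)*(-88) = 64 + (-6 + √118)*(-88) = 64 + (528 - 88*√118) = 592 - 88*√118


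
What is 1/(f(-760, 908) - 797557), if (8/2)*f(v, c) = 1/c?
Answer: -3632/2896727023 ≈ -1.2538e-6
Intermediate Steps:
f(v, c) = 1/(4*c)
1/(f(-760, 908) - 797557) = 1/((¼)/908 - 797557) = 1/((¼)*(1/908) - 797557) = 1/(1/3632 - 797557) = 1/(-2896727023/3632) = -3632/2896727023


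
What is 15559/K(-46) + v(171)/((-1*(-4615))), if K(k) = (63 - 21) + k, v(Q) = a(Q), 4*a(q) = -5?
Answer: -7180479/1846 ≈ -3889.8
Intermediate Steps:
a(q) = -5/4 (a(q) = (1/4)*(-5) = -5/4)
v(Q) = -5/4
K(k) = 42 + k
15559/K(-46) + v(171)/((-1*(-4615))) = 15559/(42 - 46) - 5/(4*((-1*(-4615)))) = 15559/(-4) - 5/4/4615 = 15559*(-1/4) - 5/4*1/4615 = -15559/4 - 1/3692 = -7180479/1846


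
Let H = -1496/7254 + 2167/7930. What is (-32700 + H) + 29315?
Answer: -7489062637/2212470 ≈ -3384.9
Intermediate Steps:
H = 148313/2212470 (H = -1496*1/7254 + 2167*(1/7930) = -748/3627 + 2167/7930 = 148313/2212470 ≈ 0.067035)
(-32700 + H) + 29315 = (-32700 + 148313/2212470) + 29315 = -72347620687/2212470 + 29315 = -7489062637/2212470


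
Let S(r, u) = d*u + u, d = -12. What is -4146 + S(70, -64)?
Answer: -3442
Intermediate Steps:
S(r, u) = -11*u (S(r, u) = -12*u + u = -11*u)
-4146 + S(70, -64) = -4146 - 11*(-64) = -4146 + 704 = -3442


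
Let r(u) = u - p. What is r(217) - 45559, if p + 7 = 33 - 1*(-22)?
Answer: -45390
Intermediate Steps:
p = 48 (p = -7 + (33 - 1*(-22)) = -7 + (33 + 22) = -7 + 55 = 48)
r(u) = -48 + u (r(u) = u - 1*48 = u - 48 = -48 + u)
r(217) - 45559 = (-48 + 217) - 45559 = 169 - 45559 = -45390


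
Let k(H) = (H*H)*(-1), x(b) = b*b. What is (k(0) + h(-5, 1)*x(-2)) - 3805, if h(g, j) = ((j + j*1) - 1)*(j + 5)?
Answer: -3781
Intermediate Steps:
x(b) = b**2
h(g, j) = (-1 + 2*j)*(5 + j) (h(g, j) = ((j + j) - 1)*(5 + j) = (2*j - 1)*(5 + j) = (-1 + 2*j)*(5 + j))
k(H) = -H**2 (k(H) = H**2*(-1) = -H**2)
(k(0) + h(-5, 1)*x(-2)) - 3805 = (-1*0**2 + (-5 + 2*1**2 + 9*1)*(-2)**2) - 3805 = (-1*0 + (-5 + 2*1 + 9)*4) - 3805 = (0 + (-5 + 2 + 9)*4) - 3805 = (0 + 6*4) - 3805 = (0 + 24) - 3805 = 24 - 3805 = -3781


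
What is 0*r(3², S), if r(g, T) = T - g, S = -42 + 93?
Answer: 0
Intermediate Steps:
S = 51
0*r(3², S) = 0*(51 - 1*3²) = 0*(51 - 1*9) = 0*(51 - 9) = 0*42 = 0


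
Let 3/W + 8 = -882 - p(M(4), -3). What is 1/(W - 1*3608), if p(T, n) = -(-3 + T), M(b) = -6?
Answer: -899/3243595 ≈ -0.00027716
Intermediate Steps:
p(T, n) = 3 - T
W = -3/899 (W = 3/(-8 + (-882 - (3 - 1*(-6)))) = 3/(-8 + (-882 - (3 + 6))) = 3/(-8 + (-882 - 1*9)) = 3/(-8 + (-882 - 9)) = 3/(-8 - 891) = 3/(-899) = 3*(-1/899) = -3/899 ≈ -0.0033370)
1/(W - 1*3608) = 1/(-3/899 - 1*3608) = 1/(-3/899 - 3608) = 1/(-3243595/899) = -899/3243595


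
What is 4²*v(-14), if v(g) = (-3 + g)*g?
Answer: 3808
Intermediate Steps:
v(g) = g*(-3 + g)
4²*v(-14) = 4²*(-14*(-3 - 14)) = 16*(-14*(-17)) = 16*238 = 3808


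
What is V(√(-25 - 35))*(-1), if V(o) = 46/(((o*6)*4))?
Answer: 23*I*√15/360 ≈ 0.24744*I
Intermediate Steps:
V(o) = 23/(12*o) (V(o) = 46/(((6*o)*4)) = 46/((24*o)) = 46*(1/(24*o)) = 23/(12*o))
V(√(-25 - 35))*(-1) = (23/(12*(√(-25 - 35))))*(-1) = (23/(12*(√(-60))))*(-1) = (23/(12*((2*I*√15))))*(-1) = (23*(-I*√15/30)/12)*(-1) = -23*I*√15/360*(-1) = 23*I*√15/360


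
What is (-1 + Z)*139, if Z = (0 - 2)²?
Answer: 417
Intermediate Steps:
Z = 4 (Z = (-2)² = 4)
(-1 + Z)*139 = (-1 + 4)*139 = 3*139 = 417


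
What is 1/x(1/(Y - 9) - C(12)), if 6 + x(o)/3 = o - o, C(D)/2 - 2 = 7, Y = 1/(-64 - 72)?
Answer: -1/18 ≈ -0.055556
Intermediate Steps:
Y = -1/136 (Y = 1/(-136) = -1/136 ≈ -0.0073529)
C(D) = 18 (C(D) = 4 + 2*7 = 4 + 14 = 18)
x(o) = -18 (x(o) = -18 + 3*(o - o) = -18 + 3*0 = -18 + 0 = -18)
1/x(1/(Y - 9) - C(12)) = 1/(-18) = -1/18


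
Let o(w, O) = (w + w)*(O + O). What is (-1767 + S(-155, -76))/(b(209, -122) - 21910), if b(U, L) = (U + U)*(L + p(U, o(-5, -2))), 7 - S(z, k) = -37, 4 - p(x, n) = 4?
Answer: 1723/72906 ≈ 0.023633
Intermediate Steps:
o(w, O) = 4*O*w (o(w, O) = (2*w)*(2*O) = 4*O*w)
p(x, n) = 0 (p(x, n) = 4 - 1*4 = 4 - 4 = 0)
S(z, k) = 44 (S(z, k) = 7 - 1*(-37) = 7 + 37 = 44)
b(U, L) = 2*L*U (b(U, L) = (U + U)*(L + 0) = (2*U)*L = 2*L*U)
(-1767 + S(-155, -76))/(b(209, -122) - 21910) = (-1767 + 44)/(2*(-122)*209 - 21910) = -1723/(-50996 - 21910) = -1723/(-72906) = -1723*(-1/72906) = 1723/72906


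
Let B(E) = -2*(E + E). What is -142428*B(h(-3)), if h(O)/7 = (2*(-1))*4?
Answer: -31903872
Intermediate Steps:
h(O) = -56 (h(O) = 7*((2*(-1))*4) = 7*(-2*4) = 7*(-8) = -56)
B(E) = -4*E
-142428*B(h(-3)) = -(-569712)*(-56) = -142428*224 = -31903872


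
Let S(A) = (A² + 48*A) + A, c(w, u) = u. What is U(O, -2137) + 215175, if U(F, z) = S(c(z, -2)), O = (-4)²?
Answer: 215081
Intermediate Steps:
O = 16
S(A) = A² + 49*A
U(F, z) = -94 (U(F, z) = -2*(49 - 2) = -2*47 = -94)
U(O, -2137) + 215175 = -94 + 215175 = 215081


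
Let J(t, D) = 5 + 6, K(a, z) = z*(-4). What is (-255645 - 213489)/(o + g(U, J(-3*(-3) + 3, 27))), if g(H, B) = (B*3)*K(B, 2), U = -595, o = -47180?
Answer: 234567/23722 ≈ 9.8882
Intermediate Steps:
K(a, z) = -4*z
J(t, D) = 11
g(H, B) = -24*B (g(H, B) = (B*3)*(-4*2) = (3*B)*(-8) = -24*B)
(-255645 - 213489)/(o + g(U, J(-3*(-3) + 3, 27))) = (-255645 - 213489)/(-47180 - 24*11) = -469134/(-47180 - 264) = -469134/(-47444) = -469134*(-1/47444) = 234567/23722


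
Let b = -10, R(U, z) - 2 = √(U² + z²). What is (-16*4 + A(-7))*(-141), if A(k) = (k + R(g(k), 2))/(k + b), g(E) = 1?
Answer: 152703/17 + 141*√5/17 ≈ 9001.1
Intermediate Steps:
R(U, z) = 2 + √(U² + z²)
A(k) = (2 + k + √5)/(-10 + k) (A(k) = (k + (2 + √(1² + 2²)))/(k - 10) = (k + (2 + √(1 + 4)))/(-10 + k) = (k + (2 + √5))/(-10 + k) = (2 + k + √5)/(-10 + k))
(-16*4 + A(-7))*(-141) = (-16*4 + (2 - 7 + √5)/(-10 - 7))*(-141) = (-64 + (-5 + √5)/(-17))*(-141) = (-64 - (-5 + √5)/17)*(-141) = (-64 + (5/17 - √5/17))*(-141) = (-1083/17 - √5/17)*(-141) = 152703/17 + 141*√5/17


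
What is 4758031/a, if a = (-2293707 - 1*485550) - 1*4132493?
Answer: -4758031/6911750 ≈ -0.68840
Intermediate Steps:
a = -6911750 (a = (-2293707 - 485550) - 4132493 = -2779257 - 4132493 = -6911750)
4758031/a = 4758031/(-6911750) = 4758031*(-1/6911750) = -4758031/6911750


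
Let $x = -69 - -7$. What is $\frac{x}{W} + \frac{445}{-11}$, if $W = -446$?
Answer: $- \frac{98894}{2453} \approx -40.316$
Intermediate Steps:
$x = -62$ ($x = -69 + 7 = -62$)
$\frac{x}{W} + \frac{445}{-11} = - \frac{62}{-446} + \frac{445}{-11} = \left(-62\right) \left(- \frac{1}{446}\right) + 445 \left(- \frac{1}{11}\right) = \frac{31}{223} - \frac{445}{11} = - \frac{98894}{2453}$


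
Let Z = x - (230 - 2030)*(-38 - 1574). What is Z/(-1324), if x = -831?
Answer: 2902431/1324 ≈ 2192.2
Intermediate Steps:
Z = -2902431 (Z = -831 - (230 - 2030)*(-38 - 1574) = -831 - (-1800)*(-1612) = -831 - 1*2901600 = -831 - 2901600 = -2902431)
Z/(-1324) = -2902431/(-1324) = -2902431*(-1/1324) = 2902431/1324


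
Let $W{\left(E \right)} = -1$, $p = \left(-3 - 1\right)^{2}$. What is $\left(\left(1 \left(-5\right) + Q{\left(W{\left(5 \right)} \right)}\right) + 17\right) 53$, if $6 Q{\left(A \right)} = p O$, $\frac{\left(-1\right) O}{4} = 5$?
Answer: $- \frac{6572}{3} \approx -2190.7$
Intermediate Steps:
$O = -20$ ($O = \left(-4\right) 5 = -20$)
$p = 16$ ($p = \left(-4\right)^{2} = 16$)
$Q{\left(A \right)} = - \frac{160}{3}$ ($Q{\left(A \right)} = \frac{16 \left(-20\right)}{6} = \frac{1}{6} \left(-320\right) = - \frac{160}{3}$)
$\left(\left(1 \left(-5\right) + Q{\left(W{\left(5 \right)} \right)}\right) + 17\right) 53 = \left(\left(1 \left(-5\right) - \frac{160}{3}\right) + 17\right) 53 = \left(\left(-5 - \frac{160}{3}\right) + 17\right) 53 = \left(- \frac{175}{3} + 17\right) 53 = \left(- \frac{124}{3}\right) 53 = - \frac{6572}{3}$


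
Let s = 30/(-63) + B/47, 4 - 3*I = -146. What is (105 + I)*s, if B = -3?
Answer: -82615/987 ≈ -83.703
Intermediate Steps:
I = 50 (I = 4/3 - ⅓*(-146) = 4/3 + 146/3 = 50)
s = -533/987 (s = 30/(-63) - 3/47 = 30*(-1/63) - 3*1/47 = -10/21 - 3/47 = -533/987 ≈ -0.54002)
(105 + I)*s = (105 + 50)*(-533/987) = 155*(-533/987) = -82615/987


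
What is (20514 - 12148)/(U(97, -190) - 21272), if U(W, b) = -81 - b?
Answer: -8366/21163 ≈ -0.39531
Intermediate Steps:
(20514 - 12148)/(U(97, -190) - 21272) = (20514 - 12148)/((-81 - 1*(-190)) - 21272) = 8366/((-81 + 190) - 21272) = 8366/(109 - 21272) = 8366/(-21163) = 8366*(-1/21163) = -8366/21163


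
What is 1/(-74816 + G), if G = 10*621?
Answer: -1/68606 ≈ -1.4576e-5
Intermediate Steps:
G = 6210
1/(-74816 + G) = 1/(-74816 + 6210) = 1/(-68606) = -1/68606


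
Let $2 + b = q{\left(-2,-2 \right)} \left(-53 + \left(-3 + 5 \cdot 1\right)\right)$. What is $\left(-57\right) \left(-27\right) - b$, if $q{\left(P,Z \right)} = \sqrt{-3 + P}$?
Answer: $1541 + 51 i \sqrt{5} \approx 1541.0 + 114.04 i$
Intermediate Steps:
$b = -2 - 51 i \sqrt{5}$ ($b = -2 + \sqrt{-3 - 2} \left(-53 + \left(-3 + 5 \cdot 1\right)\right) = -2 + \sqrt{-5} \left(-53 + \left(-3 + 5\right)\right) = -2 + i \sqrt{5} \left(-53 + 2\right) = -2 + i \sqrt{5} \left(-51\right) = -2 - 51 i \sqrt{5} \approx -2.0 - 114.04 i$)
$\left(-57\right) \left(-27\right) - b = \left(-57\right) \left(-27\right) - \left(-2 - 51 i \sqrt{5}\right) = 1539 + \left(2 + 51 i \sqrt{5}\right) = 1541 + 51 i \sqrt{5}$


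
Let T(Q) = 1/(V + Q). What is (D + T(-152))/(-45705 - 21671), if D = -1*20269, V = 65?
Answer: 440851/1465428 ≈ 0.30083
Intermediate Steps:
T(Q) = 1/(65 + Q)
D = -20269
(D + T(-152))/(-45705 - 21671) = (-20269 + 1/(65 - 152))/(-45705 - 21671) = (-20269 + 1/(-87))/(-67376) = (-20269 - 1/87)*(-1/67376) = -1763404/87*(-1/67376) = 440851/1465428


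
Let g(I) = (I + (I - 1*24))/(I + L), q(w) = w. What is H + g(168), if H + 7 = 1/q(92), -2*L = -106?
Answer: -8723/1564 ≈ -5.5774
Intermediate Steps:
L = 53 (L = -1/2*(-106) = 53)
H = -643/92 (H = -7 + 1/92 = -643/92 ≈ -6.9891)
g(I) = (-24 + 2*I)/(53 + I) (g(I) = (I + (I - 1*24))/(I + 53) = (I + (I - 24))/(53 + I) = (I + (-24 + I))/(53 + I) = (-24 + 2*I)/(53 + I))
H + g(168) = -643/92 + 2*(-12 + 168)/(53 + 168) = -643/92 + 2*156/221 = -643/92 + 2*(1/221)*156 = -643/92 + 24/17 = -8723/1564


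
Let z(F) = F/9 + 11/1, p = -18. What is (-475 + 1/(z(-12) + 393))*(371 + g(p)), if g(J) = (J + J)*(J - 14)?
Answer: -873892831/1208 ≈ -7.2342e+5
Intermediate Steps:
g(J) = 2*J*(-14 + J) (g(J) = (2*J)*(-14 + J) = 2*J*(-14 + J))
z(F) = 11 + F/9 (z(F) = F*(⅑) + 11*1 = F/9 + 11 = 11 + F/9)
(-475 + 1/(z(-12) + 393))*(371 + g(p)) = (-475 + 1/((11 + (⅑)*(-12)) + 393))*(371 + 2*(-18)*(-14 - 18)) = (-475 + 1/((11 - 4/3) + 393))*(371 + 2*(-18)*(-32)) = (-475 + 1/(29/3 + 393))*(371 + 1152) = (-475 + 1/(1208/3))*1523 = (-475 + 3/1208)*1523 = -573797/1208*1523 = -873892831/1208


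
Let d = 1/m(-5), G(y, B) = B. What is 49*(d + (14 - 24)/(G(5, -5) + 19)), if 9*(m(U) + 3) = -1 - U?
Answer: -1246/23 ≈ -54.174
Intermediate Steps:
m(U) = -28/9 - U/9 (m(U) = -3 + (-1 - U)/9 = -3 + (-1/9 - U/9) = -28/9 - U/9)
d = -9/23 (d = 1/(-28/9 - 1/9*(-5)) = 1/(-28/9 + 5/9) = 1/(-23/9) = -9/23 ≈ -0.39130)
49*(d + (14 - 24)/(G(5, -5) + 19)) = 49*(-9/23 + (14 - 24)/(-5 + 19)) = 49*(-9/23 - 10/14) = 49*(-9/23 - 10*1/14) = 49*(-9/23 - 5/7) = 49*(-178/161) = -1246/23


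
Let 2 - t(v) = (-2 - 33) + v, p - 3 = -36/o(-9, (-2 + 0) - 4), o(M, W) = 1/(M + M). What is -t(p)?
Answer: 614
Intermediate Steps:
o(M, W) = 1/(2*M)
p = 651 (p = 3 - 36/((1/2)/(-9)) = 3 - 36/((1/2)*(-1/9)) = 3 - 36/(-1/18) = 3 - 36*(-18) = 3 + 648 = 651)
t(v) = 37 - v (t(v) = 2 - ((-2 - 33) + v) = 2 - (-35 + v) = 2 + (35 - v) = 37 - v)
-t(p) = -(37 - 1*651) = -(37 - 651) = -1*(-614) = 614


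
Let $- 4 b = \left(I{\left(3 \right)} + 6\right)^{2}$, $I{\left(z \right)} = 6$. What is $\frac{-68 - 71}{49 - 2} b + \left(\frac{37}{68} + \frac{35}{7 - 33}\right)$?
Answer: $\frac{4390213}{41548} \approx 105.67$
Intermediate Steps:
$b = -36$ ($b = - \frac{\left(6 + 6\right)^{2}}{4} = - \frac{12^{2}}{4} = \left(- \frac{1}{4}\right) 144 = -36$)
$\frac{-68 - 71}{49 - 2} b + \left(\frac{37}{68} + \frac{35}{7 - 33}\right) = \frac{-68 - 71}{49 - 2} \left(-36\right) + \left(\frac{37}{68} + \frac{35}{7 - 33}\right) = - \frac{139}{47} \left(-36\right) + \left(37 \cdot \frac{1}{68} + \frac{35}{-26}\right) = \left(-139\right) \frac{1}{47} \left(-36\right) + \left(\frac{37}{68} + 35 \left(- \frac{1}{26}\right)\right) = \left(- \frac{139}{47}\right) \left(-36\right) + \left(\frac{37}{68} - \frac{35}{26}\right) = \frac{5004}{47} - \frac{709}{884} = \frac{4390213}{41548}$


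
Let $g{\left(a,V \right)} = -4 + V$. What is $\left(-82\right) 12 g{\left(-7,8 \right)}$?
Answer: $-3936$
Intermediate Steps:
$\left(-82\right) 12 g{\left(-7,8 \right)} = \left(-82\right) 12 \left(-4 + 8\right) = \left(-984\right) 4 = -3936$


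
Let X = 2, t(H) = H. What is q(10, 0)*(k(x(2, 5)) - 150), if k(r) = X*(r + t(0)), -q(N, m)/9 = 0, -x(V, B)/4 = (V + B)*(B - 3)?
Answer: 0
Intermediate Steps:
x(V, B) = -4*(-3 + B)*(B + V) (x(V, B) = -4*(V + B)*(B - 3) = -4*(B + V)*(-3 + B) = -4*(-3 + B)*(B + V))
q(N, m) = 0 (q(N, m) = -9*0 = 0)
k(r) = 2*r (k(r) = 2*(r + 0) = 2*r)
q(10, 0)*(k(x(2, 5)) - 150) = 0*(2*(-4*5**2 + 12*5 + 12*2 - 4*5*2) - 150) = 0*(2*(-4*25 + 60 + 24 - 40) - 150) = 0*(2*(-100 + 60 + 24 - 40) - 150) = 0*(2*(-56) - 150) = 0*(-112 - 150) = 0*(-262) = 0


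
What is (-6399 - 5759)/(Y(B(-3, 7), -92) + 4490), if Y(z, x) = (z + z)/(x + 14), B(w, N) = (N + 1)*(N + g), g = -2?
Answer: -237081/87535 ≈ -2.7084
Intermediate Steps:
B(w, N) = (1 + N)*(-2 + N) (B(w, N) = (N + 1)*(N - 2) = (1 + N)*(-2 + N))
Y(z, x) = 2*z/(14 + x) (Y(z, x) = (2*z)/(14 + x) = 2*z/(14 + x))
(-6399 - 5759)/(Y(B(-3, 7), -92) + 4490) = (-6399 - 5759)/(2*(-2 + 7² - 1*7)/(14 - 92) + 4490) = -12158/(2*(-2 + 49 - 7)/(-78) + 4490) = -12158/(2*40*(-1/78) + 4490) = -12158/(-40/39 + 4490) = -12158/175070/39 = -12158*39/175070 = -237081/87535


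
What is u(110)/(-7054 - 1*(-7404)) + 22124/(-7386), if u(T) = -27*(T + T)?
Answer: -2580812/129255 ≈ -19.967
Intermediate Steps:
u(T) = -54*T
u(110)/(-7054 - 1*(-7404)) + 22124/(-7386) = (-54*110)/(-7054 - 1*(-7404)) + 22124/(-7386) = -5940/(-7054 + 7404) + 22124*(-1/7386) = -5940/350 - 11062/3693 = -5940*1/350 - 11062/3693 = -594/35 - 11062/3693 = -2580812/129255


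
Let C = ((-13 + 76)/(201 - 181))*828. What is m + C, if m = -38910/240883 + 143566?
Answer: 176054204543/1204415 ≈ 1.4617e+5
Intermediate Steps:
m = 34582569868/240883 (m = -38910*1/240883 + 143566 = -38910/240883 + 143566 = 34582569868/240883 ≈ 1.4357e+5)
C = 13041/5 (C = (63/20)*828 = 13041/5 ≈ 2608.2)
m + C = 34582569868/240883 + 13041/5 = 176054204543/1204415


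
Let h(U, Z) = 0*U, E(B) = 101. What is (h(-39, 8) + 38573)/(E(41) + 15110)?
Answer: 38573/15211 ≈ 2.5359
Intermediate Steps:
h(U, Z) = 0
(h(-39, 8) + 38573)/(E(41) + 15110) = (0 + 38573)/(101 + 15110) = 38573/15211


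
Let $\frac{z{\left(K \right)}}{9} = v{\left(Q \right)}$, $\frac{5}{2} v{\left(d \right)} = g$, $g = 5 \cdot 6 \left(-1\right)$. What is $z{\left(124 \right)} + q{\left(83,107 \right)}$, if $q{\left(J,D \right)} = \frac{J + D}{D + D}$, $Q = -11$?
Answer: $- \frac{11461}{107} \approx -107.11$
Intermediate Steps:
$g = -30$ ($g = 30 \left(-1\right) = -30$)
$v{\left(d \right)} = -12$ ($v{\left(d \right)} = \frac{2}{5} \left(-30\right) = -12$)
$z{\left(K \right)} = -108$ ($z{\left(K \right)} = 9 \left(-12\right) = -108$)
$q{\left(J,D \right)} = \frac{D + J}{2 D}$
$z{\left(124 \right)} + q{\left(83,107 \right)} = -108 + \frac{107 + 83}{2 \cdot 107} = -108 + \frac{1}{2} \cdot \frac{1}{107} \cdot 190 = -108 + \frac{95}{107} = - \frac{11461}{107}$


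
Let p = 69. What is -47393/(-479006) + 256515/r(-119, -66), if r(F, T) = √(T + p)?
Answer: 47393/479006 + 85505*√3 ≈ 1.4810e+5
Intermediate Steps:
r(F, T) = √(69 + T) (r(F, T) = √(T + 69) = √(69 + T))
-47393/(-479006) + 256515/r(-119, -66) = -47393/(-479006) + 256515/(√(69 - 66)) = -47393*(-1/479006) + 256515/(√3) = 47393/479006 + 256515*(√3/3) = 47393/479006 + 85505*√3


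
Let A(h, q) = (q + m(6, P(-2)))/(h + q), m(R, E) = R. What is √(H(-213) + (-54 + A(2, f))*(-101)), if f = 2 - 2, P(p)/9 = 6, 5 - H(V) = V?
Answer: √5369 ≈ 73.273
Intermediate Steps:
H(V) = 5 - V
P(p) = 54 (P(p) = 9*6 = 54)
f = 0
A(h, q) = (6 + q)/(h + q) (A(h, q) = (q + 6)/(h + q) = (6 + q)/(h + q))
√(H(-213) + (-54 + A(2, f))*(-101)) = √((5 - 1*(-213)) + (-54 + (6 + 0)/(2 + 0))*(-101)) = √((5 + 213) + (-54 + 6/2)*(-101)) = √(218 + (-54 + (½)*6)*(-101)) = √(218 + (-54 + 3)*(-101)) = √(218 - 51*(-101)) = √(218 + 5151) = √5369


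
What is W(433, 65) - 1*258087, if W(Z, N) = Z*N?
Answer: -229942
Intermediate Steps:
W(Z, N) = N*Z
W(433, 65) - 1*258087 = 65*433 - 1*258087 = 28145 - 258087 = -229942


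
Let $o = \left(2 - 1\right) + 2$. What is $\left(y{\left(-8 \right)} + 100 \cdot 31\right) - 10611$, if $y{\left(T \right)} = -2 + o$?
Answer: $-7510$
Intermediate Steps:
$o = 3$ ($o = 1 + 2 = 3$)
$y{\left(T \right)} = 1$ ($y{\left(T \right)} = -2 + 3 = 1$)
$\left(y{\left(-8 \right)} + 100 \cdot 31\right) - 10611 = \left(1 + 100 \cdot 31\right) - 10611 = \left(1 + 3100\right) - 10611 = 3101 - 10611 = -7510$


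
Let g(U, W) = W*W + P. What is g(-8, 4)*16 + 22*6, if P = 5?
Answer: 468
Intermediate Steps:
g(U, W) = 5 + W² (g(U, W) = W*W + 5 = W² + 5 = 5 + W²)
g(-8, 4)*16 + 22*6 = (5 + 4²)*16 + 22*6 = (5 + 16)*16 + 132 = 21*16 + 132 = 336 + 132 = 468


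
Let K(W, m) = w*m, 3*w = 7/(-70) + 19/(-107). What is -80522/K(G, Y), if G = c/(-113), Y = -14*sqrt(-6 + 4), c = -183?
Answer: 21539635*I*sqrt(2)/693 ≈ 43956.0*I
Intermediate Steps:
Y = -14*I*sqrt(2) ≈ -19.799*I
w = -99/1070 (w = (7/(-70) + 19/(-107))/3 = (7*(-1/70) + 19*(-1/107))/3 = (-1/10 - 19/107)/3 = (1/3)*(-297/1070) = -99/1070 ≈ -0.092523)
G = 183/113 (G = -183/(-113) = -183*(-1/113) = 183/113 ≈ 1.6195)
K(W, m) = -99*m/1070
-80522/K(G, Y) = -80522*(-535*I*sqrt(2)/1386) = -(-21539635)*I*sqrt(2)/693 = 21539635*I*sqrt(2)/693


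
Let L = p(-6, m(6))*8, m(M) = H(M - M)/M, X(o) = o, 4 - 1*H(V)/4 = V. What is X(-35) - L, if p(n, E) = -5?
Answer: 5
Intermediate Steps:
H(V) = 16 - 4*V
m(M) = 16/M (m(M) = (16 - 4*(M - M))/M = (16 - 4*0)/M = (16 + 0)/M = 16/M)
L = -40 (L = -5*8 = -40)
X(-35) - L = -35 - 1*(-40) = -35 + 40 = 5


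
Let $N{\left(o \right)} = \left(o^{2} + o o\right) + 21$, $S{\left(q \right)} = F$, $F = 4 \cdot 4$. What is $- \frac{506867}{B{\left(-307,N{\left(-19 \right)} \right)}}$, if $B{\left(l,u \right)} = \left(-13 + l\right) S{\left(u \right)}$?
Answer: $\frac{506867}{5120} \approx 98.997$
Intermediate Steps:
$F = 16$
$S{\left(q \right)} = 16$
$N{\left(o \right)} = 21 + 2 o^{2}$ ($N{\left(o \right)} = \left(o^{2} + o^{2}\right) + 21 = 2 o^{2} + 21 = 21 + 2 o^{2}$)
$B{\left(l,u \right)} = -208 + 16 l$ ($B{\left(l,u \right)} = \left(-13 + l\right) 16 = -208 + 16 l$)
$- \frac{506867}{B{\left(-307,N{\left(-19 \right)} \right)}} = - \frac{506867}{-208 + 16 \left(-307\right)} = - \frac{506867}{-208 - 4912} = - \frac{506867}{-5120} = \left(-506867\right) \left(- \frac{1}{5120}\right) = \frac{506867}{5120}$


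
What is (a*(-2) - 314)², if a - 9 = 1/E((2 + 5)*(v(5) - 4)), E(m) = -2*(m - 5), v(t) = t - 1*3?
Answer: 39803481/361 ≈ 1.1026e+5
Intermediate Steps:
v(t) = -3 + t (v(t) = t - 3 = -3 + t)
E(m) = 10 - 2*m (E(m) = -2*(-5 + m) = 10 - 2*m)
a = 343/38 (a = 9 + 1/(10 - 2*(2 + 5)*((-3 + 5) - 4)) = 9 + 1/(10 - 14*(2 - 4)) = 9 + 1/(10 - 14*(-2)) = 9 + 1/(10 - 2*(-14)) = 9 + 1/(10 + 28) = 9 + 1/38 = 343/38 ≈ 9.0263)
(a*(-2) - 314)² = ((343/38)*(-2) - 314)² = (-343/19 - 314)² = (-6309/19)² = 39803481/361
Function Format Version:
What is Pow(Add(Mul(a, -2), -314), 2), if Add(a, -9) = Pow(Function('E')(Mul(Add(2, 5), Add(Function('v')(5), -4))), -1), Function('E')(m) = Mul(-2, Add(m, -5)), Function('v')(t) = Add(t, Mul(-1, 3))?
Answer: Rational(39803481, 361) ≈ 1.1026e+5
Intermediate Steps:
Function('v')(t) = Add(-3, t) (Function('v')(t) = Add(t, -3) = Add(-3, t))
Function('E')(m) = Add(10, Mul(-2, m)) (Function('E')(m) = Mul(-2, Add(-5, m)) = Add(10, Mul(-2, m)))
a = Rational(343, 38) (a = Add(9, Pow(Add(10, Mul(-2, Mul(Add(2, 5), Add(Add(-3, 5), -4)))), -1)) = Add(9, Pow(Add(10, Mul(-2, Mul(7, Add(2, -4)))), -1)) = Add(9, Pow(Add(10, Mul(-2, Mul(7, -2))), -1)) = Add(9, Pow(Add(10, Mul(-2, -14)), -1)) = Add(9, Pow(Add(10, 28), -1)) = Add(9, Pow(38, -1)) = Add(9, Rational(1, 38)) = Rational(343, 38) ≈ 9.0263)
Pow(Add(Mul(a, -2), -314), 2) = Pow(Add(Mul(Rational(343, 38), -2), -314), 2) = Pow(Add(Rational(-343, 19), -314), 2) = Pow(Rational(-6309, 19), 2) = Rational(39803481, 361)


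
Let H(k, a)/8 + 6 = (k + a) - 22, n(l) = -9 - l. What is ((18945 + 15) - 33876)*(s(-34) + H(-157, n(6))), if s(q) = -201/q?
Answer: 404216142/17 ≈ 2.3777e+7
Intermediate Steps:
H(k, a) = -224 + 8*a + 8*k (H(k, a) = -48 + 8*((k + a) - 22) = -48 + 8*((a + k) - 22) = -48 + 8*(-22 + a + k) = -48 + (-176 + 8*a + 8*k) = -224 + 8*a + 8*k)
((18945 + 15) - 33876)*(s(-34) + H(-157, n(6))) = ((18945 + 15) - 33876)*(-201/(-34) + (-224 + 8*(-9 - 1*6) + 8*(-157))) = (18960 - 33876)*(-201*(-1/34) + (-224 + 8*(-9 - 6) - 1256)) = -14916*(201/34 + (-224 + 8*(-15) - 1256)) = -14916*(201/34 + (-224 - 120 - 1256)) = -14916*(201/34 - 1600) = -14916*(-54199/34) = 404216142/17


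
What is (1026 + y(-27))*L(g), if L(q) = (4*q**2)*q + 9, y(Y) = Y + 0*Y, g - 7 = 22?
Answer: 97467435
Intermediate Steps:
g = 29 (g = 7 + 22 = 29)
y(Y) = Y (y(Y) = Y + 0 = Y)
L(q) = 9 + 4*q**3 (L(q) = 4*q**3 + 9 = 9 + 4*q**3)
(1026 + y(-27))*L(g) = (1026 - 27)*(9 + 4*29**3) = 999*(9 + 4*24389) = 999*(9 + 97556) = 999*97565 = 97467435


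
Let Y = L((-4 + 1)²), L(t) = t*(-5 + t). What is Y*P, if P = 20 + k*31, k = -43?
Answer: -47268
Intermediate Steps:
Y = 36 (Y = (-4 + 1)²*(-5 + (-4 + 1)²) = (-3)²*(-5 + (-3)²) = 9*(-5 + 9) = 9*4 = 36)
P = -1313 (P = 20 - 43*31 = 20 - 1333 = -1313)
Y*P = 36*(-1313) = -47268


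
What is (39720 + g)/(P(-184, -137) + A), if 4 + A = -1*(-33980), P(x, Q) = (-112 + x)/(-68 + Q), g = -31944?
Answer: 16605/72556 ≈ 0.22886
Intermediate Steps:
P(x, Q) = (-112 + x)/(-68 + Q)
A = 33976 (A = -4 - 1*(-33980) = -4 + 33980 = 33976)
(39720 + g)/(P(-184, -137) + A) = (39720 - 31944)/((-112 - 184)/(-68 - 137) + 33976) = 7776/(-296/(-205) + 33976) = 7776/(-1/205*(-296) + 33976) = 7776/(296/205 + 33976) = 7776/(6965376/205) = 7776*(205/6965376) = 16605/72556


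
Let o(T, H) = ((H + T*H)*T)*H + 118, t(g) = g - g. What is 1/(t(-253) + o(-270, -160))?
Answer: 1/1859328118 ≈ 5.3783e-10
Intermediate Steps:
t(g) = 0
o(T, H) = 118 + H*T*(H + H*T) (o(T, H) = ((H + H*T)*T)*H + 118 = (T*(H + H*T))*H + 118 = H*T*(H + H*T) + 118 = 118 + H*T*(H + H*T))
1/(t(-253) + o(-270, -160)) = 1/(0 + (118 - 270*(-160)**2 + (-160)**2*(-270)**2)) = 1/(0 + (118 - 270*25600 + 25600*72900)) = 1/(0 + (118 - 6912000 + 1866240000)) = 1/(0 + 1859328118) = 1/1859328118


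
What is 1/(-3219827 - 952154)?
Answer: -1/4171981 ≈ -2.3969e-7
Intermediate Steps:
1/(-3219827 - 952154) = 1/(-4171981) = -1/4171981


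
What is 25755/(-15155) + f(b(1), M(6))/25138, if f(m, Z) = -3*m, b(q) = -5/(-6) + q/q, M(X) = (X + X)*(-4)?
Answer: -259005017/152386556 ≈ -1.6997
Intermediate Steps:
M(X) = -8*X (M(X) = (2*X)*(-4) = -8*X)
b(q) = 11/6 (b(q) = -5*(-⅙) + 1 = ⅚ + 1 = 11/6)
25755/(-15155) + f(b(1), M(6))/25138 = 25755/(-15155) - 3*11/6/25138 = 25755*(-1/15155) - 11/2*1/25138 = -5151/3031 - 11/50276 = -259005017/152386556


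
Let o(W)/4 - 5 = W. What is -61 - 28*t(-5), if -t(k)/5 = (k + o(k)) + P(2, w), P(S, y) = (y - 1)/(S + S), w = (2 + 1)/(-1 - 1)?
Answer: -1697/2 ≈ -848.50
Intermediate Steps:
w = -3/2 (w = 3/(-2) = 3*(-½) = -3/2 ≈ -1.5000)
P(S, y) = (-1 + y)/(2*S) (P(S, y) = (-1 + y)/((2*S)) = (-1 + y)*(1/(2*S)) = (-1 + y)/(2*S))
o(W) = 20 + 4*W
t(k) = -775/8 - 25*k (t(k) = -5*((k + (20 + 4*k)) + (½)*(-1 - 3/2)/2) = -5*((20 + 5*k) + (½)*(½)*(-5/2)) = -5*((20 + 5*k) - 5/8) = -5*(155/8 + 5*k) = -775/8 - 25*k)
-61 - 28*t(-5) = -61 - 28*(-775/8 - 25*(-5)) = -61 - 28*(-775/8 + 125) = -61 - 28*225/8 = -61 - 1575/2 = -1697/2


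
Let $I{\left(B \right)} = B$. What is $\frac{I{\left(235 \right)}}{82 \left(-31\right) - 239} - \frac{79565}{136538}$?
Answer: $- \frac{253356695}{379712178} \approx -0.66723$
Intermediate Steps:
$\frac{I{\left(235 \right)}}{82 \left(-31\right) - 239} - \frac{79565}{136538} = \frac{235}{82 \left(-31\right) - 239} - \frac{79565}{136538} = \frac{235}{-2542 - 239} - \frac{79565}{136538} = \frac{235}{-2781} - \frac{79565}{136538} = 235 \left(- \frac{1}{2781}\right) - \frac{79565}{136538} = - \frac{235}{2781} - \frac{79565}{136538} = - \frac{253356695}{379712178}$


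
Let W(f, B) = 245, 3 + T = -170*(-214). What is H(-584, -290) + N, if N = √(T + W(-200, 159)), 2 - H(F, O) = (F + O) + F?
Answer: 1460 + √36622 ≈ 1651.4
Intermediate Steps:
T = 36377 (T = -3 - 170*(-214) = -3 + 36380 = 36377)
H(F, O) = 2 - O - 2*F (H(F, O) = 2 - ((F + O) + F) = 2 - (O + 2*F) = 2 + (-O - 2*F) = 2 - O - 2*F)
N = √36622 (N = √(36377 + 245) = √36622 ≈ 191.37)
H(-584, -290) + N = (2 - 1*(-290) - 2*(-584)) + √36622 = (2 + 290 + 1168) + √36622 = 1460 + √36622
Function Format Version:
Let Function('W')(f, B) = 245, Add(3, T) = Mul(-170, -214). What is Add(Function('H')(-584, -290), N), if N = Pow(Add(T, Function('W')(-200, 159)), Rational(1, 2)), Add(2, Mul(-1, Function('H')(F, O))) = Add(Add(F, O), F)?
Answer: Add(1460, Pow(36622, Rational(1, 2))) ≈ 1651.4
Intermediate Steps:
T = 36377 (T = Add(-3, Mul(-170, -214)) = Add(-3, 36380) = 36377)
Function('H')(F, O) = Add(2, Mul(-1, O), Mul(-2, F)) (Function('H')(F, O) = Add(2, Mul(-1, Add(Add(F, O), F))) = Add(2, Mul(-1, Add(O, Mul(2, F)))) = Add(2, Add(Mul(-1, O), Mul(-2, F))) = Add(2, Mul(-1, O), Mul(-2, F)))
N = Pow(36622, Rational(1, 2)) (N = Pow(Add(36377, 245), Rational(1, 2)) = Pow(36622, Rational(1, 2)) ≈ 191.37)
Add(Function('H')(-584, -290), N) = Add(Add(2, Mul(-1, -290), Mul(-2, -584)), Pow(36622, Rational(1, 2))) = Add(Add(2, 290, 1168), Pow(36622, Rational(1, 2))) = Add(1460, Pow(36622, Rational(1, 2)))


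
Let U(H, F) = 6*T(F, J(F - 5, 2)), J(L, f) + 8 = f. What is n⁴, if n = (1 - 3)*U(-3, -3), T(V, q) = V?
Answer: 1679616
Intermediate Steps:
J(L, f) = -8 + f
U(H, F) = 6*F
n = 36 (n = (1 - 3)*(6*(-3)) = -2*(-18) = 36)
n⁴ = 36⁴ = 1679616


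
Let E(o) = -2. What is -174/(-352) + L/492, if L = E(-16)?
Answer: 10613/21648 ≈ 0.49025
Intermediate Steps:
L = -2
-174/(-352) + L/492 = -174/(-352) - 2/492 = -174*(-1/352) - 2*1/492 = 87/176 - 1/246 = 10613/21648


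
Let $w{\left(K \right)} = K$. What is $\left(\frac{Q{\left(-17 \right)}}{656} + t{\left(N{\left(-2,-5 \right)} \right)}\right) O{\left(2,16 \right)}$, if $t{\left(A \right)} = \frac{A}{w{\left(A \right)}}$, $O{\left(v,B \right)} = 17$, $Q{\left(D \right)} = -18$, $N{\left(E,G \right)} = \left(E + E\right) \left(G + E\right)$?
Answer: $\frac{5423}{328} \approx 16.534$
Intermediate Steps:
$N{\left(E,G \right)} = 2 E \left(E + G\right)$
$t{\left(A \right)} = 1$ ($t{\left(A \right)} = \frac{A}{A} = 1$)
$\left(\frac{Q{\left(-17 \right)}}{656} + t{\left(N{\left(-2,-5 \right)} \right)}\right) O{\left(2,16 \right)} = \left(- \frac{18}{656} + 1\right) 17 = \left(\left(-18\right) \frac{1}{656} + 1\right) 17 = \left(- \frac{9}{328} + 1\right) 17 = \frac{319}{328} \cdot 17 = \frac{5423}{328}$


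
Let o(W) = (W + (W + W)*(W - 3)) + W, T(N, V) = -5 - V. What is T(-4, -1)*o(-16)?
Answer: -2304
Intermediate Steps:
o(W) = 2*W + 2*W*(-3 + W) (o(W) = (W + (2*W)*(-3 + W)) + W = (W + 2*W*(-3 + W)) + W = 2*W + 2*W*(-3 + W))
T(-4, -1)*o(-16) = (-5 - 1*(-1))*(2*(-16)*(-2 - 16)) = (-5 + 1)*(2*(-16)*(-18)) = -4*576 = -2304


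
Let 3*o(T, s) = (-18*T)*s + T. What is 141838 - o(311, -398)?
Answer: -1802801/3 ≈ -6.0093e+5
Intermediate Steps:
o(T, s) = T/3 - 6*T*s (o(T, s) = ((-18*T)*s + T)/3 = (-18*T*s + T)/3 = (T - 18*T*s)/3 = T/3 - 6*T*s)
141838 - o(311, -398) = 141838 - 311*(1 - 18*(-398))/3 = 141838 - 311*(1 + 7164)/3 = 141838 - 311*7165/3 = 141838 - 1*2228315/3 = 141838 - 2228315/3 = -1802801/3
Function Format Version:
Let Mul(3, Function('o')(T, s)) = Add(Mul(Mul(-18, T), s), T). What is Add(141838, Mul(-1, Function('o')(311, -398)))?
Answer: Rational(-1802801, 3) ≈ -6.0093e+5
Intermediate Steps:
Function('o')(T, s) = Add(Mul(Rational(1, 3), T), Mul(-6, T, s)) (Function('o')(T, s) = Mul(Rational(1, 3), Add(Mul(Mul(-18, T), s), T)) = Mul(Rational(1, 3), Add(Mul(-18, T, s), T)) = Mul(Rational(1, 3), Add(T, Mul(-18, T, s))) = Add(Mul(Rational(1, 3), T), Mul(-6, T, s)))
Add(141838, Mul(-1, Function('o')(311, -398))) = Add(141838, Mul(-1, Mul(Rational(1, 3), 311, Add(1, Mul(-18, -398))))) = Add(141838, Mul(-1, Mul(Rational(1, 3), 311, Add(1, 7164)))) = Add(141838, Mul(-1, Mul(Rational(1, 3), 311, 7165))) = Add(141838, Mul(-1, Rational(2228315, 3))) = Add(141838, Rational(-2228315, 3)) = Rational(-1802801, 3)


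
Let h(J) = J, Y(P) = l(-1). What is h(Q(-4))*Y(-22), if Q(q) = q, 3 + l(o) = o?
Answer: 16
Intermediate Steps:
l(o) = -3 + o
Y(P) = -4 (Y(P) = -3 - 1 = -4)
h(Q(-4))*Y(-22) = -4*(-4) = 16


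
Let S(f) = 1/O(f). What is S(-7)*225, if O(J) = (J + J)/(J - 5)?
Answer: 1350/7 ≈ 192.86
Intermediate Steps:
O(J) = 2*J/(-5 + J) (O(J) = (2*J)/(-5 + J) = 2*J/(-5 + J))
S(f) = (-5 + f)/(2*f) (S(f) = 1/(2*f/(-5 + f)) = (-5 + f)/(2*f))
S(-7)*225 = ((½)*(-5 - 7)/(-7))*225 = ((½)*(-⅐)*(-12))*225 = (6/7)*225 = 1350/7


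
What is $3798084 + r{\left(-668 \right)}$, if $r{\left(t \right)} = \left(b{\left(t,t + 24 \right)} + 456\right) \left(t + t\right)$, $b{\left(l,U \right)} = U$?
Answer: $4049252$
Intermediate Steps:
$r{\left(t \right)} = 2 t \left(480 + t\right)$ ($r{\left(t \right)} = \left(\left(t + 24\right) + 456\right) \left(t + t\right) = \left(\left(24 + t\right) + 456\right) 2 t = \left(480 + t\right) 2 t = 2 t \left(480 + t\right)$)
$3798084 + r{\left(-668 \right)} = 3798084 + 2 \left(-668\right) \left(480 - 668\right) = 3798084 + 2 \left(-668\right) \left(-188\right) = 3798084 + 251168 = 4049252$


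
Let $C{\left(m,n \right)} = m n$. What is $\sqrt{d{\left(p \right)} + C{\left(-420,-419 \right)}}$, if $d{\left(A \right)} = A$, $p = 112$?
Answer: $2 \sqrt{44023} \approx 419.63$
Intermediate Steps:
$\sqrt{d{\left(p \right)} + C{\left(-420,-419 \right)}} = \sqrt{112 - -175980} = \sqrt{112 + 175980} = \sqrt{176092} = 2 \sqrt{44023}$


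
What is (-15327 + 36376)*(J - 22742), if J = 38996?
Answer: 342130446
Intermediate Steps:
(-15327 + 36376)*(J - 22742) = (-15327 + 36376)*(38996 - 22742) = 21049*16254 = 342130446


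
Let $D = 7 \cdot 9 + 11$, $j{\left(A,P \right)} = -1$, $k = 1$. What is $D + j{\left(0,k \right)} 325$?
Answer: $-251$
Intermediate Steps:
$D = 74$ ($D = 63 + 11 = 74$)
$D + j{\left(0,k \right)} 325 = 74 - 325 = -251$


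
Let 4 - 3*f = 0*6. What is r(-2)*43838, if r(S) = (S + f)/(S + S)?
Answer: 21919/3 ≈ 7306.3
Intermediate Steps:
f = 4/3 (f = 4/3 - 0*6 = 4/3 - 1/3*0 = 4/3 + 0 = 4/3 ≈ 1.3333)
r(S) = (4/3 + S)/(2*S) (r(S) = (S + 4/3)/(S + S) = (4/3 + S)/((2*S)) = (4/3 + S)*(1/(2*S)) = (4/3 + S)/(2*S))
r(-2)*43838 = ((1/6)*(4 + 3*(-2))/(-2))*43838 = ((1/6)*(-1/2)*(4 - 6))*43838 = ((1/6)*(-1/2)*(-2))*43838 = (1/6)*43838 = 21919/3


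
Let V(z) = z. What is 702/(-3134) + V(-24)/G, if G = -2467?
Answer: -828309/3865789 ≈ -0.21427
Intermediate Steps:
702/(-3134) + V(-24)/G = 702/(-3134) - 24/(-2467) = 702*(-1/3134) - 24*(-1/2467) = -351/1567 + 24/2467 = -828309/3865789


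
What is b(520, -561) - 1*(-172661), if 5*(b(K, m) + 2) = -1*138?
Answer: 863157/5 ≈ 1.7263e+5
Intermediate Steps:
b(K, m) = -148/5 (b(K, m) = -2 + (-1*138)/5 = -2 + (⅕)*(-138) = -2 - 138/5 = -148/5)
b(520, -561) - 1*(-172661) = -148/5 - 1*(-172661) = -148/5 + 172661 = 863157/5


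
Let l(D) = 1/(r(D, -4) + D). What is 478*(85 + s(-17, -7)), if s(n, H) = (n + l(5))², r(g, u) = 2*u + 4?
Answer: 162998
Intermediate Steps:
r(g, u) = 4 + 2*u
l(D) = 1/(-4 + D) (l(D) = 1/((4 + 2*(-4)) + D) = 1/((4 - 8) + D) = 1/(-4 + D))
s(n, H) = (1 + n)² (s(n, H) = (n + 1/(-4 + 5))² = (n + 1/1)² = (n + 1)² = (1 + n)²)
478*(85 + s(-17, -7)) = 478*(85 + (1 - 17)²) = 478*(85 + (-16)²) = 478*(85 + 256) = 478*341 = 162998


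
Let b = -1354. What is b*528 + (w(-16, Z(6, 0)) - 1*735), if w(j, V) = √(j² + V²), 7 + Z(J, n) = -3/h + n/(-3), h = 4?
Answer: -715647 + √5057/4 ≈ -7.1563e+5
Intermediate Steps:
Z(J, n) = -31/4 - n/3 (Z(J, n) = -7 + (-3/4 + n/(-3)) = -7 + (-3*¼ + n*(-⅓)) = -7 + (-¾ - n/3) = -31/4 - n/3)
w(j, V) = √(V² + j²)
b*528 + (w(-16, Z(6, 0)) - 1*735) = -1354*528 + (√((-31/4 - ⅓*0)² + (-16)²) - 1*735) = -714912 + (√((-31/4 + 0)² + 256) - 735) = -714912 + (√((-31/4)² + 256) - 735) = -714912 + (√(961/16 + 256) - 735) = -714912 + (√(5057/16) - 735) = -714912 + (√5057/4 - 735) = -714912 + (-735 + √5057/4) = -715647 + √5057/4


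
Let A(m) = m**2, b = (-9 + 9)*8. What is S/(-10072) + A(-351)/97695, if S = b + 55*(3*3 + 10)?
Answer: 9733241/8410120 ≈ 1.1573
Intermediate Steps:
b = 0 (b = 0*8 = 0)
S = 1045 (S = 0 + 55*(3*3 + 10) = 0 + 55*(9 + 10) = 0 + 55*19 = 0 + 1045 = 1045)
S/(-10072) + A(-351)/97695 = 1045/(-10072) + (-351)**2/97695 = 1045*(-1/10072) + 123201*(1/97695) = -1045/10072 + 1053/835 = 9733241/8410120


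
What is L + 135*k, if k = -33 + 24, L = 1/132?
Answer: -160379/132 ≈ -1215.0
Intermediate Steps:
L = 1/132 ≈ 0.0075758
k = -9
L + 135*k = 1/132 + 135*(-9) = 1/132 - 1215 = -160379/132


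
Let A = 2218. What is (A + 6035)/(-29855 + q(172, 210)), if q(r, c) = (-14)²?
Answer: -1179/4237 ≈ -0.27826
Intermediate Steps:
q(r, c) = 196
(A + 6035)/(-29855 + q(172, 210)) = (2218 + 6035)/(-29855 + 196) = 8253/(-29659) = 8253*(-1/29659) = -1179/4237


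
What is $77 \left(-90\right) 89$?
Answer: $-616770$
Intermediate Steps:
$77 \left(-90\right) 89 = \left(-6930\right) 89 = -616770$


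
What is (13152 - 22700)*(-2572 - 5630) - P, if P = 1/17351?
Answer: 1358803588295/17351 ≈ 7.8313e+7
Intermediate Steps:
P = 1/17351 ≈ 5.7634e-5
(13152 - 22700)*(-2572 - 5630) - P = (13152 - 22700)*(-2572 - 5630) - 1*1/17351 = -9548*(-8202) - 1/17351 = 78312696 - 1/17351 = 1358803588295/17351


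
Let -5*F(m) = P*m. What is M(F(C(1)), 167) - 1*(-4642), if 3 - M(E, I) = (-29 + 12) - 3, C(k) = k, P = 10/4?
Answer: 4665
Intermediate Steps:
P = 5/2 (P = 10*(¼) = 5/2 ≈ 2.5000)
F(m) = -m/2
M(E, I) = 23 (M(E, I) = 3 - ((-29 + 12) - 3) = 3 - (-17 - 3) = 3 - 1*(-20) = 3 + 20 = 23)
M(F(C(1)), 167) - 1*(-4642) = 23 - 1*(-4642) = 23 + 4642 = 4665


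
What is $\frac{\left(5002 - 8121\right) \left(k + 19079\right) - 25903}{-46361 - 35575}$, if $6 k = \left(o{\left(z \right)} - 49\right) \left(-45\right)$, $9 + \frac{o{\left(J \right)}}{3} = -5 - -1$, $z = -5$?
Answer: $\frac{15397961}{20484} \approx 751.71$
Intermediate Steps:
$o{\left(J \right)} = -39$ ($o{\left(J \right)} = -27 + 3 \left(-5 - -1\right) = -27 + 3 \left(-5 + 1\right) = -27 + 3 \left(-4\right) = -27 - 12 = -39$)
$k = 660$ ($k = \frac{\left(-39 - 49\right) \left(-45\right)}{6} = \frac{\left(-88\right) \left(-45\right)}{6} = \frac{1}{6} \cdot 3960 = 660$)
$\frac{\left(5002 - 8121\right) \left(k + 19079\right) - 25903}{-46361 - 35575} = \frac{\left(5002 - 8121\right) \left(660 + 19079\right) - 25903}{-46361 - 35575} = \frac{\left(-3119\right) 19739 - 25903}{-81936} = \left(-61565941 - 25903\right) \left(- \frac{1}{81936}\right) = \left(-61591844\right) \left(- \frac{1}{81936}\right) = \frac{15397961}{20484}$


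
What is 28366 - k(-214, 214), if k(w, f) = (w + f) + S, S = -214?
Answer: 28580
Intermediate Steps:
k(w, f) = -214 + f + w (k(w, f) = (w + f) - 214 = (f + w) - 214 = -214 + f + w)
28366 - k(-214, 214) = 28366 - (-214 + 214 - 214) = 28366 - 1*(-214) = 28366 + 214 = 28580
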